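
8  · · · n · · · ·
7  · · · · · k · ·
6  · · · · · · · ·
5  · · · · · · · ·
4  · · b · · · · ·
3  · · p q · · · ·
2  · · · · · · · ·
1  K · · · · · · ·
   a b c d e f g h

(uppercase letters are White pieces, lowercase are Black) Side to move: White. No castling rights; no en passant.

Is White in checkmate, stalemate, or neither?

stalemate

White to move; white king on a1.
In check: no.
King squares — b1: attacked by Qd3; a2: attacked by Bc4; b2: attacked by Pc3.
Legal moves for White: none.
Not in check and no legal moves → stalemate.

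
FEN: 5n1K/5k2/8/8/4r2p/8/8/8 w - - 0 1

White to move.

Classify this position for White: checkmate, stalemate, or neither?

stalemate

White to move; white king on h8.
In check: no.
King squares — g7: attacked by Kf7; h7: attacked by Nf8; g8: attacked by Kf7.
Legal moves for White: none.
Not in check and no legal moves → stalemate.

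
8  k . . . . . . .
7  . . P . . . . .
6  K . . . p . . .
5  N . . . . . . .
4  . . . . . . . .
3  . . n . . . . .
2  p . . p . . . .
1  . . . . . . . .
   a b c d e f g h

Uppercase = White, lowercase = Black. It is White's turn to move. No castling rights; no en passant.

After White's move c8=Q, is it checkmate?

After c8=Q: black king on a8; in check: yes, from the white queen on c8.
King squares — a7: attacked by Ka6; b7: attacked by Na5; b8: attacked by Qc8.
Black has no legal moves → checkmate.

yes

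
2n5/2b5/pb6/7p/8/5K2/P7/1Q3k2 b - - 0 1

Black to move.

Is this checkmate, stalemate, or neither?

checkmate

Black to move; black king on f1.
In check: yes, from the white queen on b1.
King squares — e1: attacked by Qb1; g1: attacked by Qb1; e2: attacked by Kf3; f2: attacked by Kf3; g2: attacked by Kf3.
Legal moves for Black: none.
In check with no legal moves → checkmate.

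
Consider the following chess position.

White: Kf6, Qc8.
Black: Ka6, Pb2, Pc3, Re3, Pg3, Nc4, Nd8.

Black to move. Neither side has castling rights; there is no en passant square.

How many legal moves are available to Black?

5

Black to move; king on a6.
In check: yes, from the white queen on c8.
Legal moves: Ka7, Kb6, Kb5, Ka5, Nb7.
Count: 5.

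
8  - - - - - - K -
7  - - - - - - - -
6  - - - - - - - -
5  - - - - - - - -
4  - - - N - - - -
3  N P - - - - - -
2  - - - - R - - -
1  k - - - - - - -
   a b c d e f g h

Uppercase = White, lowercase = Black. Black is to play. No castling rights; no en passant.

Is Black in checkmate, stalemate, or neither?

stalemate

Black to move; black king on a1.
In check: no.
King squares — b1: attacked by Na3; a2: attacked by Re2; b2: attacked by Re2.
Legal moves for Black: none.
Not in check and no legal moves → stalemate.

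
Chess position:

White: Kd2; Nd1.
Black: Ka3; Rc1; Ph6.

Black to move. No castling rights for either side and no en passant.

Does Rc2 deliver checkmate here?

no

After Rc2: white king on d2; in check: yes, from the black rook on c2.
White has 4 legal replies: Ke3, Kd3, Kxc2, Ke1.
In check but a legal move exists → not checkmate.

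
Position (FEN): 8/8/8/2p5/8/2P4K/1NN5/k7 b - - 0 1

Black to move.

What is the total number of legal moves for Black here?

Black to move; king on a1.
In check: yes, from the white knight on c2.
Legal moves: Kxb2, Ka2, Kb1.
Count: 3.

3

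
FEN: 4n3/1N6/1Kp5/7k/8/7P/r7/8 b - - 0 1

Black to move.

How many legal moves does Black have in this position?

23

Black to move; king on h5.
In check: no.
Legal moves: Ng7, Nc7, Nf6, Nd6, Kh6, Kg6, Kg5, Kh4, Ra8, Ra7, Ra6+, Ra5, Ra4, Ra3, Rh2, Rg2, Rf2, Re2, Rd2, Rc2, Rb2+, Ra1, c5.
Count: 23.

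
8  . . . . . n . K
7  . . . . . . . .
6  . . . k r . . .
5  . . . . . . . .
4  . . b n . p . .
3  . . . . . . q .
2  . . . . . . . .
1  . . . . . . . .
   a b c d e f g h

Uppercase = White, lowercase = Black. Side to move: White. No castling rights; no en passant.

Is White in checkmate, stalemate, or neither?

stalemate

White to move; white king on h8.
In check: no.
King squares — g7: attacked by Qg3; h7: attacked by Nf8; g8: attacked by Qg3.
Legal moves for White: none.
Not in check and no legal moves → stalemate.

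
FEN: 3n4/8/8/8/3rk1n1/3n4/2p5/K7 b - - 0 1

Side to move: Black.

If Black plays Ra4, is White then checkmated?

yes

After Ra4: white king on a1; in check: yes, from the black rook on a4.
King squares — b1: attacked by Pc2; a2: attacked by Ra4; b2: attacked by Nd3.
White has no legal moves → checkmate.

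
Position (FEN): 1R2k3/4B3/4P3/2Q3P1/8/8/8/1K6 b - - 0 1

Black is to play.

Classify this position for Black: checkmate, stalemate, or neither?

Black to move; black king on e8.
In check: yes, from the white rook on b8.
King squares — d7: attacked by Pe6; e7: attacked by Qc5; f7: attacked by Pe6; d8: attacked by Be7; f8: attacked by Be7.
Legal moves for Black: none.
In check with no legal moves → checkmate.

checkmate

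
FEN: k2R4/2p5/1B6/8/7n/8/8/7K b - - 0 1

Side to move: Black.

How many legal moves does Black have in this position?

Black to move; king on a8.
In check: yes, from the white rook on d8.
Legal moves: Kb7.
Count: 1.

1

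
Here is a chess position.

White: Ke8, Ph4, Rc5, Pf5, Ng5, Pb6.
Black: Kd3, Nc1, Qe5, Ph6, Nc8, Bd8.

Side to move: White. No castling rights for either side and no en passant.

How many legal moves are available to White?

6

White to move; king on e8.
In check: yes, from the black queen on e5.
Legal moves: Kf8, Kxd8, Kf7, Kd7, Ne6, Rxe5.
Count: 6.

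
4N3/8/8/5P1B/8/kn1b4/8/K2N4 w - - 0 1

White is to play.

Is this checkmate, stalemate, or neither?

White to move; white king on a1.
In check: yes, from the black knight on b3.
King squares — b1: attacked by Bd3; a2: attacked by Ka3; b2: attacked by Ka3.
Legal moves for White: none.
In check with no legal moves → checkmate.

checkmate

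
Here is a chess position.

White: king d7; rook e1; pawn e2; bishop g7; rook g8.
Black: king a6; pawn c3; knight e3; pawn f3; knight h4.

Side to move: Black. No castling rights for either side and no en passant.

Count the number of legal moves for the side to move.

Black to move; king on a6.
In check: no.
Legal moves: Kb7, Ka7, Kb6, Kb5, Ka5, Ng6, Nhf5, Nhg2, Nef5, Nd5, Ng4, Nc4, Neg2, Nc2, Nf1, Nd1, fxe2, f2, c2.
Count: 19.

19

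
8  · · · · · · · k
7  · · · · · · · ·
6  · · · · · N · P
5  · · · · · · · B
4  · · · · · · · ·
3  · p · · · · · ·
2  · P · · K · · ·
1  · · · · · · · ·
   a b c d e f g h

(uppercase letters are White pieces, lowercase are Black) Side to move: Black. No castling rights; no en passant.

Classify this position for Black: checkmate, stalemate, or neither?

Black to move; black king on h8.
In check: no.
King squares — g7: attacked by Ph6; h7: attacked by Nf6; g8: attacked by Nf6.
Legal moves for Black: none.
Not in check and no legal moves → stalemate.

stalemate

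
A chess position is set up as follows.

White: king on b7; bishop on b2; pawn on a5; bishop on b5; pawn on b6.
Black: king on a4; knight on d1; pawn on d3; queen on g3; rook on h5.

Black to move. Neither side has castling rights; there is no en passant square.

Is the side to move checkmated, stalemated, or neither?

Black to move; black king on a4.
In check: yes, from the white bishop on b5.
King squares — a3: attacked by Bb2; b3: available; b4: available; a5: available; b5: available.
Legal moves for Black: Kxb5, Kxa5, Kb4, Kb3, Rxb5.
Black is in check but has 5 legal moves → neither.

neither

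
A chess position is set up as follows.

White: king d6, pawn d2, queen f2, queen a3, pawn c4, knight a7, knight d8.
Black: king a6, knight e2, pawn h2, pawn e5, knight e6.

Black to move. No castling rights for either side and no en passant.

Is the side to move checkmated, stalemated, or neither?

Black to move; black king on a6.
In check: yes, from the white queen on a3.
King squares — a5: attacked by Qa3; b5: attacked by Pc4; b6: attacked by Qf2; a7: attacked by Qf2; b7: attacked by Nd8.
Legal moves for Black: none.
In check with no legal moves → checkmate.

checkmate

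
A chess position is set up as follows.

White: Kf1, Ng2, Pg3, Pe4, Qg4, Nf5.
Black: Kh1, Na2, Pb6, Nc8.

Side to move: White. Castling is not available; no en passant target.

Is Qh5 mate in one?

yes

After Qh5: black king on h1; in check: yes, from the white queen on h5.
King squares — g1: attacked by Kf1; g2: attacked by Kf1; h2: attacked by Qh5.
Black has no legal moves → checkmate.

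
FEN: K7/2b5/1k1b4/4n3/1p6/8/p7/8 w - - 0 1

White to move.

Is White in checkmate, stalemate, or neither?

stalemate

White to move; white king on a8.
In check: no.
King squares — a7: attacked by Kb6; b7: attacked by Kb6; b8: attacked by Bc7.
Legal moves for White: none.
Not in check and no legal moves → stalemate.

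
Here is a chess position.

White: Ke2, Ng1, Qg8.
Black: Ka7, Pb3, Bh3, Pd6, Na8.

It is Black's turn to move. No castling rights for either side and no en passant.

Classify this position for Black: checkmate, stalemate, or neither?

neither

Black to move; black king on a7.
In check: no.
Legal moves for Black: Nc7, Nb6, Kb7, Kb6, Ka6, Bc8, Bd7, Be6, Bf5, Bg4+, Bg2, Bf1+, d5, b2.
Black has 14 legal moves and is not in check → neither.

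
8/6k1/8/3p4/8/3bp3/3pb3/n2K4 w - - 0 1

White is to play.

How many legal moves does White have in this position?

0

White to move; king on d1.
In check: yes, from the black bishop on e2.
Legal moves: none.
Count: 0.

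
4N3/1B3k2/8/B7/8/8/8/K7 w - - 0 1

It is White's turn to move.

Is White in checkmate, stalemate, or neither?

White to move; white king on a1.
In check: no.
Legal moves for White include: Ng7, Nc7, Nf6, Nd6+, Bc8, Ba8, Bc6, Ba6, Bd5+, Be4, Bf3, Bg2, Bh1, Bd8, Bc7, Bb6, Bb4, Bc3, ... (list truncated; more exist).
White has legal moves and is not in check → neither.

neither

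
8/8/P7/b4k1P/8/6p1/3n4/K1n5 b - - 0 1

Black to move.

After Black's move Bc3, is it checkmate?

After Bc3: white king on a1; in check: yes, from the black bishop on c3.
King squares — b1: attacked by Nd2; a2: attacked by Nc1; b2: attacked by Bc3.
White has no legal moves → checkmate.

yes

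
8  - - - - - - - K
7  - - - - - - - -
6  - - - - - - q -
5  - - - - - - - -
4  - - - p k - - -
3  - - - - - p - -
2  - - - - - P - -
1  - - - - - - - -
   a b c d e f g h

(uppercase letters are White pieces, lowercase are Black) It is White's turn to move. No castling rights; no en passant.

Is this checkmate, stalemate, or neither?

stalemate

White to move; white king on h8.
In check: no.
King squares — g7: attacked by Qg6; h7: attacked by Qg6; g8: attacked by Qg6.
Legal moves for White: none.
Not in check and no legal moves → stalemate.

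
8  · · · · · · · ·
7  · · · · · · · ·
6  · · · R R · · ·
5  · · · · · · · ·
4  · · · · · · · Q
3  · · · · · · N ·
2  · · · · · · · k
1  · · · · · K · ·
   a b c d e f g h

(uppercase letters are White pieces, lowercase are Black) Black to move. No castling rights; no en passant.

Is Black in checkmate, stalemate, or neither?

checkmate

Black to move; black king on h2.
In check: yes, from the white queen on h4.
King squares — g1: attacked by Kf1; h1: attacked by Ng3; g2: attacked by Kf1; g3: attacked by Qh4; h3: attacked by Qh4.
Legal moves for Black: none.
In check with no legal moves → checkmate.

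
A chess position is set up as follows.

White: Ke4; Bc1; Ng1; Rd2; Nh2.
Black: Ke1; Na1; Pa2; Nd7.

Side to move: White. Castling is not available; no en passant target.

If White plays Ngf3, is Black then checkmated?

yes

After Ngf3: black king on e1; in check: yes, from the white knight on f3.
King squares — d1: attacked by Rd2; f1: attacked by Nh2; d2: attacked by Bc1; e2: attacked by Rd2; f2: attacked by Rd2.
Black has no legal moves → checkmate.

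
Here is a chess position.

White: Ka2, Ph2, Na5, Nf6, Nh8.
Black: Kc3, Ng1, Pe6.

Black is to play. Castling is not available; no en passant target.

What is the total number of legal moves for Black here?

9

Black to move; king on c3.
In check: no.
Legal moves: Kd4, Kb4, Kd3, Kd2, Kc2, Nh3, Nf3, Ne2, e5.
Count: 9.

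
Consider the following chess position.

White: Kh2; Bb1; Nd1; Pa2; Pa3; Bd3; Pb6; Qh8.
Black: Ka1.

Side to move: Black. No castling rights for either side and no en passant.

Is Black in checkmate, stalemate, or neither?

checkmate

Black to move; black king on a1.
In check: yes, from the white queen on h8.
King squares — b1: attacked by Bd3; a2: attacked by Bb1; b2: attacked by Nd1.
Legal moves for Black: none.
In check with no legal moves → checkmate.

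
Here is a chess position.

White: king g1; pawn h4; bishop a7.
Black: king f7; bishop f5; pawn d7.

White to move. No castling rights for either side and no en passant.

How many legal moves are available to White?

White to move; king on g1.
In check: no.
Legal moves: Bb8, Bb6, Bc5, Bd4, Be3, Bf2, Kh2, Kg2, Kf2, Kh1, Kf1, h5.
Count: 12.

12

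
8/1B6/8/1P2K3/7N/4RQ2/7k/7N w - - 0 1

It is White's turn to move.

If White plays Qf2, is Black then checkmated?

After Qf2: black king on h2; in check: yes, from the white queen on f2.
King squares — g1: attacked by Qf2; h1: attacked by Bb7; g2: attacked by Qf2; g3: attacked by Nh1; h3: attacked by Re3.
Black has no legal moves → checkmate.

yes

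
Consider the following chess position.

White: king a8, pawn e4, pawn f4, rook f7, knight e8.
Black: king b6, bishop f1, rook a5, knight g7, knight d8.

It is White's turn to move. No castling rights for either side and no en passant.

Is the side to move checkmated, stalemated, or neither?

White to move; white king on a8.
In check: yes, from the black rook on a5.
Legal moves for White: Kb8, Ra7.
White is in check but has 2 legal moves → neither.

neither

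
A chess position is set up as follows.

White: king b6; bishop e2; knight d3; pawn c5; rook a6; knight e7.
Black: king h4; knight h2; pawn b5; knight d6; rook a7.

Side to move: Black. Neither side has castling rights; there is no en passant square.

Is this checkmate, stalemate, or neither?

neither

Black to move; black king on h4.
In check: no.
Legal moves for Black include: Ra8, Rxe7, Rd7, Rc7, Rb7+, Rxa6+, Ne8, Nc8+, Nf7, Nb7, Nf5, Ne4, Nc4+, Kg5, Kh3, Kg3, Ng4, Nf3, ... (list truncated; more exist).
Black has legal moves and is not in check → neither.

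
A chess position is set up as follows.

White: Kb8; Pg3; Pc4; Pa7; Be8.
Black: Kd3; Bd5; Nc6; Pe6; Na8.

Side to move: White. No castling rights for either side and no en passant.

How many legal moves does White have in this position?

4

White to move; king on b8.
In check: yes, from the black knight on c6.
Legal moves: Kc8, Kxa8, Kb7, Bxc6.
Count: 4.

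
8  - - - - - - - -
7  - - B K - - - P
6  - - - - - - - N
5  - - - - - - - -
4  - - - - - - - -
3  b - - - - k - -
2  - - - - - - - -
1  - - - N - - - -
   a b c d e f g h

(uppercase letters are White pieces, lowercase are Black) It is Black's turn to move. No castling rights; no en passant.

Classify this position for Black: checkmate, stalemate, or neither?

neither

Black to move; black king on f3.
In check: no.
Legal moves for Black: Ke4, Kg2, Ke2, Bf8, Be7, Bd6, Bc5, Bb4, Bb2, Bc1.
Black has 10 legal moves and is not in check → neither.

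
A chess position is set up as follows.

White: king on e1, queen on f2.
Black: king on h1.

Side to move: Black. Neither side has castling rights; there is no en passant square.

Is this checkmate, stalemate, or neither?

Black to move; black king on h1.
In check: no.
King squares — g1: attacked by Qf2; g2: attacked by Qf2; h2: attacked by Qf2.
Legal moves for Black: none.
Not in check and no legal moves → stalemate.

stalemate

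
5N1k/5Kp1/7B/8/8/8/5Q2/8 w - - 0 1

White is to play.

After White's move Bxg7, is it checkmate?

After Bxg7: black king on h8; in check: yes, from the white bishop on g7.
King squares — g7: attacked by Kf7; h7: attacked by Nf8; g8: attacked by Kf7.
Black has no legal moves → checkmate.

yes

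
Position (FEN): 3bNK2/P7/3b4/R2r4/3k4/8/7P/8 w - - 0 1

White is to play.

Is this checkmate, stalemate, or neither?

White to move; white king on f8.
In check: yes, from the black bishop on d6.
King squares — e7: attacked by Bd6; f7: available; g7: available; e8: own knight; g8: available.
Legal moves for White: Kg8, Kg7, Kf7, Nxd6.
White is in check but has 4 legal moves → neither.

neither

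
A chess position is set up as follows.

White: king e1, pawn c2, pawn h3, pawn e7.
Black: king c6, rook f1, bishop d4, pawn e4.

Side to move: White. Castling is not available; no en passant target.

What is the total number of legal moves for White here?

3

White to move; king on e1.
In check: yes, from the black rook on f1.
Legal moves: Ke2, Kd2, Kxf1.
Count: 3.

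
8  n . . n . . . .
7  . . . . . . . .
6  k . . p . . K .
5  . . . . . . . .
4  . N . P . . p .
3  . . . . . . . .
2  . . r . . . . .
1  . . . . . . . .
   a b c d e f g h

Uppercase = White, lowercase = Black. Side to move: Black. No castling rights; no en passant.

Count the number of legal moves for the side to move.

5

Black to move; king on a6.
In check: yes, from the white knight on b4.
Legal moves: Kb7, Ka7, Kb6, Kb5, Ka5.
Count: 5.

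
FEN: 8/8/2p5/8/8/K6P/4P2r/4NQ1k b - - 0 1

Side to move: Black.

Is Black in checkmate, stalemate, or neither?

Black to move; black king on h1.
In check: yes, from the white queen on f1.
King squares — g1: attacked by Qf1; g2: attacked by Ne1; h2: own rook.
Legal moves for Black: none.
In check with no legal moves → checkmate.

checkmate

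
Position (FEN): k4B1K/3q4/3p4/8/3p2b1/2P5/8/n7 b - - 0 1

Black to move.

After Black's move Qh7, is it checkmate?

no

After Qh7: white king on h8; in check: yes, from the black queen on h7.
White has 1 legal reply: Kxh7.
In check but a legal move exists → not checkmate.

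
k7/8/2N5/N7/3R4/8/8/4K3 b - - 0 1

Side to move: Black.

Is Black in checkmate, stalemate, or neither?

stalemate

Black to move; black king on a8.
In check: no.
King squares — a7: attacked by Nc6; b7: attacked by Na5; b8: attacked by Nc6.
Legal moves for Black: none.
Not in check and no legal moves → stalemate.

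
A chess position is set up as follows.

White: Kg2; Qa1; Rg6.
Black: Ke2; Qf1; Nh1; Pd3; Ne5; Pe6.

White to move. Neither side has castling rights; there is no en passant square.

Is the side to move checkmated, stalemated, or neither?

neither

White to move; white king on g2.
In check: yes, from the black queen on f1.
King squares — f1: attacked by Ke2; g1: attacked by Qf1; h1: attacked by Qf1; f2: attacked by Qf1; h2: available; f3: attacked by Qf1; g3: attacked by Nh1; h3: attacked by Qf1.
Legal moves for White: Kh2, Qxf1+.
White is in check but has 2 legal moves → neither.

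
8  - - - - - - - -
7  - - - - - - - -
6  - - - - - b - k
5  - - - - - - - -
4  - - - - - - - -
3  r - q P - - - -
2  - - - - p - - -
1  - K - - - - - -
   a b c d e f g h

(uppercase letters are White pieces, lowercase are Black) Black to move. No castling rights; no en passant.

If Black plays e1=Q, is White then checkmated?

yes

After e1=Q: white king on b1; in check: yes, from the black queen on e1.
King squares — a1: attacked by Qe1; c1: attacked by Qe1; a2: attacked by Ra3; b2: attacked by Qc3; c2: attacked by Qc3.
White has no legal moves → checkmate.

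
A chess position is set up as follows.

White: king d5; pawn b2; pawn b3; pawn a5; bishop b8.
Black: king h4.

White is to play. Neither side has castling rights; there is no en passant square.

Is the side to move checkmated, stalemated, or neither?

neither

White to move; white king on d5.
In check: no.
Legal moves for White: Bc7, Ba7, Bd6, Be5, Bf4, Bg3+, Bh2, Ke6, Kd6, Kc6, Ke5, Kc5, Ke4, Kd4, Kc4, a6, b4.
White has 17 legal moves and is not in check → neither.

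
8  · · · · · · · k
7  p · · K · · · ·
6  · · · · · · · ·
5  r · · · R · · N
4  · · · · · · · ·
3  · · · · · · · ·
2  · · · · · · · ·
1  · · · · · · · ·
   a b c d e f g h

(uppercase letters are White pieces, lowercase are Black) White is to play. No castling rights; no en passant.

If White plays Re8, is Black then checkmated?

no

After Re8: black king on h8; in check: yes, from the white rook on e8.
Black has 1 legal reply: Kh7.
In check but a legal move exists → not checkmate.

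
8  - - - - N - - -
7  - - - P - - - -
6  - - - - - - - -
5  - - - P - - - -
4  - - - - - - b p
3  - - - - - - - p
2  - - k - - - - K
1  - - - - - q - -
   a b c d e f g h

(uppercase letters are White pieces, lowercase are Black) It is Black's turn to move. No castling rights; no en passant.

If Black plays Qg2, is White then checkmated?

After Qg2: white king on h2; in check: yes, from the black queen on g2.
King squares — g1: attacked by Qg2; h1: attacked by Qg2; g2: attacked by Ph3; g3: attacked by Qg2; h3: attacked by Qg2.
White has no legal moves → checkmate.

yes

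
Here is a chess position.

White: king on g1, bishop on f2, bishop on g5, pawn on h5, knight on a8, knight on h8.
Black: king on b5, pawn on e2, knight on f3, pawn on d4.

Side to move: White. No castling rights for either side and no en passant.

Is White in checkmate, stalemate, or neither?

neither

White to move; white king on g1.
In check: yes, from the black knight on f3.
King squares — f1: attacked by Pe2; h1: available; f2: own bishop; g2: available; h2: attacked by Nf3.
Legal moves for White: Kg2, Kh1.
White is in check but has 2 legal moves → neither.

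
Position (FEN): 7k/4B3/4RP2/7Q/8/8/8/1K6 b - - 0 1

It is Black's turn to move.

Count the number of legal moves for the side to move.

Black to move; king on h8.
In check: yes, from the white queen on h5.
Legal moves: Kg8.
Count: 1.

1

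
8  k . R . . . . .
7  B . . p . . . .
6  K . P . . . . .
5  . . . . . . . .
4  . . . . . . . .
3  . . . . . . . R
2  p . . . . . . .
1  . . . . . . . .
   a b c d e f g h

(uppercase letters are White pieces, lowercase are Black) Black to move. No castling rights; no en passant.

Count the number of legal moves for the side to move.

Black to move; king on a8.
In check: yes, from the white rook on c8.
Legal moves: none.
Count: 0.

0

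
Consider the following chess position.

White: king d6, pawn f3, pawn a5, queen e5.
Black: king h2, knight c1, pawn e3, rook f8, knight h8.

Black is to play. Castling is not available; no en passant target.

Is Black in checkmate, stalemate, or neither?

Black to move; black king on h2.
In check: yes, from the white queen on e5.
King squares — g1: available; h1: available; g2: available; g3: attacked by Qe5; h3: available.
Legal moves for Black: Kh3, Kg2, Kh1, Kg1, Rf4.
Black is in check but has 5 legal moves → neither.

neither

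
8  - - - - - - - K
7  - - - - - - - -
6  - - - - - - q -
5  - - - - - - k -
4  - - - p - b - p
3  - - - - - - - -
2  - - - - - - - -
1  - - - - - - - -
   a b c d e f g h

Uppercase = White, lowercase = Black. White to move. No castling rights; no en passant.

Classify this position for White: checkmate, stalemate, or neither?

stalemate

White to move; white king on h8.
In check: no.
King squares — g7: attacked by Qg6; h7: attacked by Qg6; g8: attacked by Qg6.
Legal moves for White: none.
Not in check and no legal moves → stalemate.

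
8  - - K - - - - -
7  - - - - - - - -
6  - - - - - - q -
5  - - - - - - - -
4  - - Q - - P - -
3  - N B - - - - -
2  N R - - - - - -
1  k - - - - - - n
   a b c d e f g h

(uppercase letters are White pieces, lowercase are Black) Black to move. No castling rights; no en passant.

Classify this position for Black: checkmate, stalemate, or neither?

checkmate

Black to move; black king on a1.
In check: yes, from the white knight on b3.
King squares — b1: attacked by Rb2; a2: attacked by Rb2; b2: attacked by Bc3.
Legal moves for Black: none.
In check with no legal moves → checkmate.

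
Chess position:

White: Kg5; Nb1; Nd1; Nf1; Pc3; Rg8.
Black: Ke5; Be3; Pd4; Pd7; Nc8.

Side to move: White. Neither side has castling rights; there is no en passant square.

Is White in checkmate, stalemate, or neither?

White to move; white king on g5.
In check: yes, from the black bishop on e3.
King squares — f4: attacked by Be3; g4: available; h4: available; f5: attacked by Ke5; h5: available; f6: attacked by Ke5; g6: available; h6: attacked by Be3.
Legal moves for White: Kg6, Kh5, Kh4, Kg4, Nfxe3, Ndxe3.
White is in check but has 6 legal moves → neither.

neither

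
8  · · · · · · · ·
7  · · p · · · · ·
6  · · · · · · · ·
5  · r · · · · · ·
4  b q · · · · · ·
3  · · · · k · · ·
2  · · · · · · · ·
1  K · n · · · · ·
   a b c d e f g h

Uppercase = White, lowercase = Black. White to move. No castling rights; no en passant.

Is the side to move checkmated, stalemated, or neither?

White to move; white king on a1.
In check: no.
King squares — b1: attacked by Qb4; a2: attacked by Nc1; b2: attacked by Qb4.
Legal moves for White: none.
Not in check and no legal moves → stalemate.

stalemate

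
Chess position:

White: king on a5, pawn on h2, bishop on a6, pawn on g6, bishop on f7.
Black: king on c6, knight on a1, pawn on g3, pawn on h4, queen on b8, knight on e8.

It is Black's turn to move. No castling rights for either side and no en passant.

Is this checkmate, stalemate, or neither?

Black to move; black king on c6.
In check: no.
Legal moves for Black include: Ng7, Nc7, Nf6, Nd6, Qd8+, Qc8, Qa8, Qc7+, Qb7, Qa7, Qd6, Qb6+, Qe5+, Qb5+, Qf4, Qb4+, Qb3, Qb2, ... (list truncated; more exist).
Black has legal moves and is not in check → neither.

neither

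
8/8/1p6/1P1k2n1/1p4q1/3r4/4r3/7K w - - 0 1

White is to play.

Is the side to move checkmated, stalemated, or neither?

stalemate

White to move; white king on h1.
In check: no.
King squares — g1: attacked by Qg4; g2: attacked by Re2; h2: attacked by Re2.
Legal moves for White: none.
Not in check and no legal moves → stalemate.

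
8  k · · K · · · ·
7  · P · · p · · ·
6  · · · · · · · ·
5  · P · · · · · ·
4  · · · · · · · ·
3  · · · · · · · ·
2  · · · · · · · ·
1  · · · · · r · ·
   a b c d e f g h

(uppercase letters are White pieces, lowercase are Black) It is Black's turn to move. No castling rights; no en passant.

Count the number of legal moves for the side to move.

Black to move; king on a8.
In check: yes, from the white pawn on b7.
Legal moves: Kb8, Kxb7, Ka7.
Count: 3.

3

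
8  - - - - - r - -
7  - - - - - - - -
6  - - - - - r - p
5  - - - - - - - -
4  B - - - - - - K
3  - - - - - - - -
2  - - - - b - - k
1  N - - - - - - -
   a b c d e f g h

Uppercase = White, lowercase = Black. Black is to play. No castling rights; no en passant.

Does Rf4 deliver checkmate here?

yes

After Rf4: white king on h4; in check: yes, from the black rook on f4.
King squares — g3: attacked by Kh2; h3: attacked by Kh2; g4: attacked by Be2; g5: attacked by Ph6; h5: attacked by Be2.
White has no legal moves → checkmate.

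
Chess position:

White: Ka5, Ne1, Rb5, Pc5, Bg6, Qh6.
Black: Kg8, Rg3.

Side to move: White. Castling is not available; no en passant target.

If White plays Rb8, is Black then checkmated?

yes

After Rb8: black king on g8; in check: yes, from the white rook on b8.
King squares — f7: attacked by Bg6; g7: attacked by Qh6; h7: attacked by Bg6; f8: attacked by Qh6; h8: attacked by Qh6.
Black has no legal moves → checkmate.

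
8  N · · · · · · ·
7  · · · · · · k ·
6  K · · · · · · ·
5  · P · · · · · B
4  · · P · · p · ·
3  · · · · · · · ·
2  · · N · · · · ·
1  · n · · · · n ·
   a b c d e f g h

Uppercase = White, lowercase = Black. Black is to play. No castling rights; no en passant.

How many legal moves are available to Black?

Black to move; king on g7.
In check: no.
Legal moves: Kh8, Kg8, Kf8, Kh7, Kh6, Kf6, Nh3, Nf3, Ne2, Nc3, Na3, Nd2, f3.
Count: 13.

13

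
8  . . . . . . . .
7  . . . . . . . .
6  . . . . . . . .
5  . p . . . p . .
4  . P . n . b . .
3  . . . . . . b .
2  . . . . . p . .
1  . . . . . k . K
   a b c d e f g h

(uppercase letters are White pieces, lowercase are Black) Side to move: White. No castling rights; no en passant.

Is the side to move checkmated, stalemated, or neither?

White to move; white king on h1.
In check: no.
King squares — g1: attacked by Kf1; g2: attacked by Kf1; h2: attacked by Bg3.
Legal moves for White: none.
Not in check and no legal moves → stalemate.

stalemate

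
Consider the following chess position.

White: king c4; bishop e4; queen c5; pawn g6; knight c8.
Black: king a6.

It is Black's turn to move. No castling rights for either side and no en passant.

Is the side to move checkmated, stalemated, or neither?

stalemate

Black to move; black king on a6.
In check: no.
King squares — a5: attacked by Qc5; b5: attacked by Kc4; b6: attacked by Qc5; a7: attacked by Qc5; b7: attacked by Be4.
Legal moves for Black: none.
Not in check and no legal moves → stalemate.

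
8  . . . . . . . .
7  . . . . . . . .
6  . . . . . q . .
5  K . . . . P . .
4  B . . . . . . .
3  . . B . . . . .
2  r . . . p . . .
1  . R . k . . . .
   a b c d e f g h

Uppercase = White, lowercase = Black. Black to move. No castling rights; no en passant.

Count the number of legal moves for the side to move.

Black to move; king on d1.
In check: yes, from the white rook on b1 and the white bishop on a4.
Legal moves: none.
Count: 0.

0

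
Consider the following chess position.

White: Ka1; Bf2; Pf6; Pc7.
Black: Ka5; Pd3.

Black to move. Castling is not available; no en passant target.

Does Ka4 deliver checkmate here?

no

After Ka4: white king on a1; in check: no.
White is not in check, so this cannot be checkmate.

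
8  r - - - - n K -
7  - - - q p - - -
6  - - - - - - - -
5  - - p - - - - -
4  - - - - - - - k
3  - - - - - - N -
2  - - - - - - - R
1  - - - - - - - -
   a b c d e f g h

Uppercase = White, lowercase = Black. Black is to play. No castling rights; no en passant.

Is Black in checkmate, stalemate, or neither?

Black to move; black king on h4.
In check: yes, from the white rook on h2.
Legal moves for Black: Kg5, Kg4, Kxg3, Qh3.
Black is in check but has 4 legal moves → neither.

neither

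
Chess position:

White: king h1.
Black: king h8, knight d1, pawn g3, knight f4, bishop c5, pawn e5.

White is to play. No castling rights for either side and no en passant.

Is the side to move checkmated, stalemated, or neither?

White to move; white king on h1.
In check: no.
King squares — g1: attacked by Bc5; g2: attacked by Nf4; h2: attacked by Pg3.
Legal moves for White: none.
Not in check and no legal moves → stalemate.

stalemate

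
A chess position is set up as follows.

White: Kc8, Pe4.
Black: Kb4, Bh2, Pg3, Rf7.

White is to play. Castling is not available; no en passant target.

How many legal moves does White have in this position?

3

White to move; king on c8.
In check: no.
Legal moves: Kd8, Kb8, e5.
Count: 3.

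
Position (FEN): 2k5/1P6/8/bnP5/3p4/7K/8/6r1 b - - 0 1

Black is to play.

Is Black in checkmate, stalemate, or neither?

neither

Black to move; black king on c8.
In check: yes, from the white pawn on b7.
Legal moves for Black: Kd8, Kb8, Kd7, Kc7, Kxb7.
Black is in check but has 5 legal moves → neither.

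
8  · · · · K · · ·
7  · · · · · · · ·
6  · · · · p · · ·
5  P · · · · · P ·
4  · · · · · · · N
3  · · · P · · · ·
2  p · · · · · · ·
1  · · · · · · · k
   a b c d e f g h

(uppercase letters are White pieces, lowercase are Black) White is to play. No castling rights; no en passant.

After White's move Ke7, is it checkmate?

no

After Ke7: black king on h1; in check: no.
Black is not in check, so this cannot be checkmate.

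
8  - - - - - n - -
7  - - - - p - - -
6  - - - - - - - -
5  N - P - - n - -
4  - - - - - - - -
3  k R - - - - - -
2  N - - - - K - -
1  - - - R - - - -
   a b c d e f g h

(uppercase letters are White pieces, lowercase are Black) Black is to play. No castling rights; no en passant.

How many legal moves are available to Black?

2

Black to move; king on a3.
In check: yes, from the white rook on b3.
Legal moves: Ka4, Kxa2.
Count: 2.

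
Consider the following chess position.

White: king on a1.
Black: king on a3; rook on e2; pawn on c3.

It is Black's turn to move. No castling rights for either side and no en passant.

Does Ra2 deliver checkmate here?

no

After Ra2: white king on a1; in check: yes, from the black rook on a2.
White has 1 legal reply: Kb1.
In check but a legal move exists → not checkmate.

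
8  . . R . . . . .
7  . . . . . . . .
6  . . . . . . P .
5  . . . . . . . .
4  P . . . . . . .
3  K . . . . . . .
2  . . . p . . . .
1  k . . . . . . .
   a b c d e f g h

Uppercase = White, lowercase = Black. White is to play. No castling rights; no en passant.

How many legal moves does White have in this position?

White to move; king on a3.
In check: no.
Legal moves: Rh8, Rg8, Rf8, Re8, Rd8, Rb8, Ra8, Rc7, Rc6, Rc5, Rc4, Rc3, Rc2, Rc1+, Kb4, Kb3, g7, a5.
Count: 18.

18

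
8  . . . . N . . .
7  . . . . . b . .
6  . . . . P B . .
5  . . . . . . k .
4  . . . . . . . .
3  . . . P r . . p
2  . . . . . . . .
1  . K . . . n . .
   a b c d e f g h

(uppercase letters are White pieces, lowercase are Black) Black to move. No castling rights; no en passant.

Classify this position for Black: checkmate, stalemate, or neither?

neither

Black to move; black king on g5.
In check: yes, from the white bishop on f6.
King squares — f4: available; g4: available; h4: attacked by Bf6; f5: available; h5: available; f6: attacked by Ne8; g6: available; h6: available.
Legal moves for Black: Kh6, Kg6, Kh5, Kf5, Kg4, Kf4.
Black is in check but has 6 legal moves → neither.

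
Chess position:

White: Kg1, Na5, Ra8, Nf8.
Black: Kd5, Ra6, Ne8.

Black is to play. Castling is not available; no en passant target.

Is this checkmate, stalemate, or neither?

Black to move; black king on d5.
In check: no.
Legal moves for Black include: Ng7, Nc7, Nf6, Nd6, Rxa8, Ra7, Rh6, Rg6+, Rf6, Re6, Rd6, Rc6, Rb6, Rxa5, Kd6, Ke5, Kc5, Ke4, ... (list truncated; more exist).
Black has legal moves and is not in check → neither.

neither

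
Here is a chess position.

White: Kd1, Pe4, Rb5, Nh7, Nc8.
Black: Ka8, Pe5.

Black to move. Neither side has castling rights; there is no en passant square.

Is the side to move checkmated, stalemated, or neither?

stalemate

Black to move; black king on a8.
In check: no.
King squares — a7: attacked by Nc8; b7: attacked by Rb5; b8: attacked by Rb5.
Legal moves for Black: none.
Not in check and no legal moves → stalemate.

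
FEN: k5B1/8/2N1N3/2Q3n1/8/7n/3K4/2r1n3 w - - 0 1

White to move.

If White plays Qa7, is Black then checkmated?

yes

After Qa7: black king on a8; in check: yes, from the white queen on a7.
King squares — a7: attacked by Nc6; b7: attacked by Qa7; b8: attacked by Nc6.
Black has no legal moves → checkmate.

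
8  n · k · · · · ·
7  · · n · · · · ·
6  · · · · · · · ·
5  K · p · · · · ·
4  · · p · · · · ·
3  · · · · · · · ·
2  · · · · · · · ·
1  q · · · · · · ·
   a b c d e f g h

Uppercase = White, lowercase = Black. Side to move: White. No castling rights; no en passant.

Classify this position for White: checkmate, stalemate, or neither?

checkmate

White to move; white king on a5.
In check: yes, from the black queen on a1.
King squares — a4: attacked by Qa1; b4: attacked by Pc5; b5: attacked by Nc7; a6: attacked by Qa1; b6: attacked by Na8.
Legal moves for White: none.
In check with no legal moves → checkmate.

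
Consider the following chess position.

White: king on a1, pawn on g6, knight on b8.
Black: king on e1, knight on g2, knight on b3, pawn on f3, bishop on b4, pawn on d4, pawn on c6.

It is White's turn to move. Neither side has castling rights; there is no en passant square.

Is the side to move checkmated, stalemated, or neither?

neither

White to move; white king on a1.
In check: yes, from the black knight on b3.
Legal moves for White: Kb2, Ka2, Kb1.
White is in check but has 3 legal moves → neither.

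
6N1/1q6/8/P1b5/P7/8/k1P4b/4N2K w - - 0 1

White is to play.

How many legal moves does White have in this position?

White to move; king on h1.
In check: yes, from the black queen on b7.
Legal moves: Kxh2, Nf3, Ng2.
Count: 3.

3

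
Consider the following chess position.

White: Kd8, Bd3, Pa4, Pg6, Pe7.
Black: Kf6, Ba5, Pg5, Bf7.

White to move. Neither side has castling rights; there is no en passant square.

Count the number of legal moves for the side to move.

2

White to move; king on d8.
In check: yes, from the black bishop on a5.
Legal moves: Kc8, Kd7.
Count: 2.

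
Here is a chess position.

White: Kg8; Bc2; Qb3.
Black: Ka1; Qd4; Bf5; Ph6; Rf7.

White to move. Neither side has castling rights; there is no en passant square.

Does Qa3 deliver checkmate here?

After Qa3: black king on a1; in check: yes, from the white queen on a3.
King squares — b1: attacked by Bc2; a2: attacked by Qa3; b2: attacked by Qa3.
Black has no legal moves → checkmate.

yes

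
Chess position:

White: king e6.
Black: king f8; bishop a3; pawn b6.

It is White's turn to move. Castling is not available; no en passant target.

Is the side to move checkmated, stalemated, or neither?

neither

White to move; white king on e6.
In check: no.
Legal moves for White: Kd7, Kf6, Kf5, Ke5, Kd5.
White has 5 legal moves and is not in check → neither.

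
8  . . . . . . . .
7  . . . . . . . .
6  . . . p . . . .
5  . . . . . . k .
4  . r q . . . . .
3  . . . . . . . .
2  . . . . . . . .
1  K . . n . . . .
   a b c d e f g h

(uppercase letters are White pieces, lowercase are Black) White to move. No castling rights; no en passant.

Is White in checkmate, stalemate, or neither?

stalemate

White to move; white king on a1.
In check: no.
King squares — b1: attacked by Rb4; a2: attacked by Qc4; b2: attacked by Nd1.
Legal moves for White: none.
Not in check and no legal moves → stalemate.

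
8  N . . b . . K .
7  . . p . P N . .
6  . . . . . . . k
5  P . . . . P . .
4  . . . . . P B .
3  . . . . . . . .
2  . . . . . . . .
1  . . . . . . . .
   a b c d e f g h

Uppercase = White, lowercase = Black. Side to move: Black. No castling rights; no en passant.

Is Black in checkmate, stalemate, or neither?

Black to move; black king on h6.
In check: yes, from the white knight on f7.
King squares — g5: attacked by Pf4; h5: attacked by Bg4; g6: attacked by Pf5; g7: attacked by Kg8; h7: attacked by Kg8.
Legal moves for Black: none.
In check with no legal moves → checkmate.

checkmate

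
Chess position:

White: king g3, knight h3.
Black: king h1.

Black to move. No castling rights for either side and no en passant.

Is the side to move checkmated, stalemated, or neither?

Black to move; black king on h1.
In check: no.
King squares — g1: attacked by Nh3; g2: attacked by Kg3; h2: attacked by Kg3.
Legal moves for Black: none.
Not in check and no legal moves → stalemate.

stalemate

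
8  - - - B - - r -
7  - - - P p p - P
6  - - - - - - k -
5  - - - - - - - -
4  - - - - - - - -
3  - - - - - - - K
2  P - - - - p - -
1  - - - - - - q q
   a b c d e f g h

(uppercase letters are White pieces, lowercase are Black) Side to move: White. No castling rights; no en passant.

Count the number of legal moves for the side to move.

0

White to move; king on h3.
In check: yes, from the black queen on h1.
Legal moves: none.
Count: 0.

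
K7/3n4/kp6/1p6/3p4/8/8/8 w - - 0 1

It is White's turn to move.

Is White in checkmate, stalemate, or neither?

stalemate

White to move; white king on a8.
In check: no.
King squares — a7: attacked by Ka6; b7: attacked by Ka6; b8: attacked by Nd7.
Legal moves for White: none.
Not in check and no legal moves → stalemate.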